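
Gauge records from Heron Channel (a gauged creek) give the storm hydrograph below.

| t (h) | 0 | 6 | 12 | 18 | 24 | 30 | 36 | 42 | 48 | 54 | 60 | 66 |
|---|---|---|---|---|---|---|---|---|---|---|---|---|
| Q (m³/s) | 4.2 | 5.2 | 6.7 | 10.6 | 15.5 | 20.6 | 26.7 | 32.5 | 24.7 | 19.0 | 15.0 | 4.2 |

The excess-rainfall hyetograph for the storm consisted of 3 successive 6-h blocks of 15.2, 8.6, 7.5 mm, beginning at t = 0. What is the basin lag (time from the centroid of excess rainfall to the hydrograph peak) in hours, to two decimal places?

Centroid of excess rainfall: t_c = Σ P_i·t̄_i / ΣP_i = 7.5240 h (block centres at 3, 9, 15 h).
Hydrograph peak occurs at t = 42 h, so basin lag t_L = 42 − 7.5240 = 34.48 h.

t_L ≈ 34.48 h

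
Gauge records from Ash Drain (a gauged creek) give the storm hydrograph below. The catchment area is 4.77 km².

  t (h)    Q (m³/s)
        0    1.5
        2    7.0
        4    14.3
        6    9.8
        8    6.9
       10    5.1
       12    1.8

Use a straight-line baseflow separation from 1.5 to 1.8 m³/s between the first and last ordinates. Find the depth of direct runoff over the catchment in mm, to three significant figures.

d ≈ 52.6 mm

Direct runoff: 0.00, 5.45, 12.70, 8.15, 5.20, 3.35, 0.00 m³/s; ΣQ_DR = 34.85 m³/s.
V = ΣQ_DR · Δt = 34.85 × 7200 s = 2.509 × 10^5 m³.
Over A = 4.77 km², depth = V / A = 52.6 mm.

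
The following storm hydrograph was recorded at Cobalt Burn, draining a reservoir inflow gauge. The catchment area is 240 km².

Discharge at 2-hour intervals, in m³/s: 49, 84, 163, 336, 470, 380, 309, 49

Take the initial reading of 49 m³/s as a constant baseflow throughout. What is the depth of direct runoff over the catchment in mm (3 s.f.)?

d ≈ 43.4 mm

Direct runoff: 0.0, 35.0, 114.0, 287.0, 421.0, 331.0, 260.0, 0.0 m³/s; ΣQ_DR = 1448 m³/s.
V = ΣQ_DR · Δt = 1448 × 7200 s = 1.043 × 10^7 m³.
Over A = 240 km², depth = V / A = 43.4 mm.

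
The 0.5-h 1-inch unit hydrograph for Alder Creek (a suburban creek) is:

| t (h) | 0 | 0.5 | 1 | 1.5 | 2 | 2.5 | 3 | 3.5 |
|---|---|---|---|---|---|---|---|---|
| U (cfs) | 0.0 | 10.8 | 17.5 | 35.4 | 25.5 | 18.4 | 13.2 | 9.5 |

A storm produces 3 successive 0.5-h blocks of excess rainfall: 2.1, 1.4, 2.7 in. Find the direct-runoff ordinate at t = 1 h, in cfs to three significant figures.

By discrete convolution, Q_j = Σ (P_i / 1 in) · U_{j−i}.
At t = 1 h (j=2): Q = (2.1/1)·17.5 + (1.4/1)·10.8 + (2.7/1)·0.0 = 51.9 cfs.

Q ≈ 51.9 cfs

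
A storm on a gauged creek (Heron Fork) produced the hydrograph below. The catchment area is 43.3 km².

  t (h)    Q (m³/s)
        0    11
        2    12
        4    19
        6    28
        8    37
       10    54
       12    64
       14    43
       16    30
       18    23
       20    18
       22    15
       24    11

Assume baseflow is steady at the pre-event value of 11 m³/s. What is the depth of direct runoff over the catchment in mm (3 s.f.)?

Direct runoff: 0.0, 1.0, 8.0, 17.0, 26.0, 43.0, 53.0, 32.0, 19.0, 12.0, 7.0, 4.0, 0.0 m³/s; ΣQ_DR = 222.0 m³/s.
V = ΣQ_DR · Δt = 222.0 × 7200 s = 1.598 × 10^6 m³.
Over A = 43.3 km², depth = V / A = 36.9 mm.

d ≈ 36.9 mm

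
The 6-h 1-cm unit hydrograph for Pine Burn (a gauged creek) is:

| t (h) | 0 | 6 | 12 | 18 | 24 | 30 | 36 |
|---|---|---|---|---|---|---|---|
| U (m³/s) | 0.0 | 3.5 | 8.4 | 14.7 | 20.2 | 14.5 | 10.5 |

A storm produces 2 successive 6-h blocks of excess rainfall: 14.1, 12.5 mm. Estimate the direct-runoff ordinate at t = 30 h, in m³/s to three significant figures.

By discrete convolution, Q_j = Σ (P_i / 10 mm) · U_{j−i}.
At t = 30 h (j=5): Q = (14.1/10)·14.5 + (12.5/10)·20.2 = 45.7 m³/s.

Q ≈ 45.7 m³/s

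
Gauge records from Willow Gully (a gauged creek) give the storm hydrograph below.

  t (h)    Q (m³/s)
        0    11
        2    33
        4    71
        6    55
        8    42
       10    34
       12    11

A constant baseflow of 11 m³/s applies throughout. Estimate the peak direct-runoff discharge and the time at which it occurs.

Q_p = 60.0 m³/s at t = 4 h

Subtracting baseflow gives direct-runoff ordinates: 0.0, 22.0, 60.0, 44.0, 31.0, 23.0, 0.0 m³/s.
The maximum is 60.0 m³/s, occurring at the reading for t = 4 h.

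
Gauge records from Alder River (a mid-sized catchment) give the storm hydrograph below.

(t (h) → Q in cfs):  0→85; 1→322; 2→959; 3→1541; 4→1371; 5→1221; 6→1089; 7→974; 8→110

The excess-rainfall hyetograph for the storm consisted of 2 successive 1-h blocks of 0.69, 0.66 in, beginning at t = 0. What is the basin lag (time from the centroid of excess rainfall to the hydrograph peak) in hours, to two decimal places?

t_L ≈ 2.01 h

Centroid of excess rainfall: t_c = Σ P_i·t̄_i / ΣP_i = 0.9889 h (block centres at 0.5, 1.5 h).
Hydrograph peak occurs at t = 3 h, so basin lag t_L = 3 − 0.9889 = 2.01 h.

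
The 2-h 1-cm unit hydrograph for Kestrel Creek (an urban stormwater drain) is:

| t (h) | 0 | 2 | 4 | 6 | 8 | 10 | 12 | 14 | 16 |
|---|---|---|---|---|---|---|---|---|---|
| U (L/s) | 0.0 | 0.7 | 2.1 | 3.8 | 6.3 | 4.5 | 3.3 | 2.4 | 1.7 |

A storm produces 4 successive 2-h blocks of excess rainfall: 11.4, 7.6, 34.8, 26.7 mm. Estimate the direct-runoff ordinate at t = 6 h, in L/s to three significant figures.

By discrete convolution, Q_j = Σ (P_i / 10 mm) · U_{j−i}.
At t = 6 h (j=3): Q = (11.4/10)·3.8 + (7.6/10)·2.1 + (34.8/10)·0.7 + (26.7/10)·0.0 = 8.36 L/s.

Q ≈ 8.36 L/s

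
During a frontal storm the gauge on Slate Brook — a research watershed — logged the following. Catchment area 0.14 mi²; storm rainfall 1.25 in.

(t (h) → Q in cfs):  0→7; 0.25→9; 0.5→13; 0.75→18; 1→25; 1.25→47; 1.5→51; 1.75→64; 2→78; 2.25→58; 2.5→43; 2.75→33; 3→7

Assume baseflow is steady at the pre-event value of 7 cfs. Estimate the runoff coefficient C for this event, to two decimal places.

C ≈ 0.80

ΣQ_DR = 362.0 cfs; V = ΣQ_DR·Δt = 3.258 × 10^5 ft³.
Runoff depth d = V / A = 1.002 in.
C = d / P = 1.002 / 1.25 = 0.80.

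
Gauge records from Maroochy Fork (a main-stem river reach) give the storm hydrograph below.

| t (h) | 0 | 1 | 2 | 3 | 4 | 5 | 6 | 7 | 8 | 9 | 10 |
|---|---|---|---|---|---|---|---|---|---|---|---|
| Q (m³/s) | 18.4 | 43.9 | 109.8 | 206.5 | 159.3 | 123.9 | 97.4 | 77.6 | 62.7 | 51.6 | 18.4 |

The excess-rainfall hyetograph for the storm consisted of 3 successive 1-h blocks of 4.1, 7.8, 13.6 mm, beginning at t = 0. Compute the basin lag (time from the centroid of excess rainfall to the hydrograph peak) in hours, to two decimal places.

t_L ≈ 1.13 h

Centroid of excess rainfall: t_c = Σ P_i·t̄_i / ΣP_i = 1.8725 h (block centres at 0.5, 1.5, 2.5 h).
Hydrograph peak occurs at t = 3 h, so basin lag t_L = 3 − 1.8725 = 1.13 h.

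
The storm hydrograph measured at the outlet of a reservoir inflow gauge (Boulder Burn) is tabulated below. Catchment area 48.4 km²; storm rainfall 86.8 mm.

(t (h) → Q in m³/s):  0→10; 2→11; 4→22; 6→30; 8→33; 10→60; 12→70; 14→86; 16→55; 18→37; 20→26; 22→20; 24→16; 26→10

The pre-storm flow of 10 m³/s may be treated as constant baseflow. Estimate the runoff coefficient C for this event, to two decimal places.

ΣQ_DR = 346.0 m³/s; V = ΣQ_DR·Δt = 2.491 × 10^6 m³.
Runoff depth d = V / A = 51.47 mm.
C = d / P = 51.47 / 86.8 = 0.59.

C ≈ 0.59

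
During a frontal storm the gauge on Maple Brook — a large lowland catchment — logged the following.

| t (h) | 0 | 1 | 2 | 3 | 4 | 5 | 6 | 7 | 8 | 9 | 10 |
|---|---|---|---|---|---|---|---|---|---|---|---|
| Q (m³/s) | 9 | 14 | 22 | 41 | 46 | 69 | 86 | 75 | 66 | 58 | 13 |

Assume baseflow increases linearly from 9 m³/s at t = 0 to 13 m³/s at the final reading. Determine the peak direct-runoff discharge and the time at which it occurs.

Subtracting baseflow gives direct-runoff ordinates: 0.00, 4.60, 12.20, 30.80, 35.40, 58.00, 74.60, 63.20, 53.80, 45.40, 0.00 m³/s.
The maximum is 74.60 m³/s, occurring at the reading for t = 6 h.

Q_p = 74.60 m³/s at t = 6 h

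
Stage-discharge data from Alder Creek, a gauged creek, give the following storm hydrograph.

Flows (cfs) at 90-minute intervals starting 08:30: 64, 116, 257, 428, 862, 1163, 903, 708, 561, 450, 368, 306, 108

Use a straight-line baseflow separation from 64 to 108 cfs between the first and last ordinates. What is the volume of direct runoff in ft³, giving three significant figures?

Direct-runoff ordinates (Q − Q_b): 0.00, 48.33, 185.67, 353.00, 783.33, 1080.67, 817.00, 618.33, 467.67, 353.00, 267.33, 201.67, 0.00 cfs.
ΣQ_DR = 5176 cfs.
With Δt = 1.5 h = 5400 s, V = ΣQ_DR · Δt = 5176 × 5400 = 2.80 × 10^7 ft³.

V ≈ 2.80 × 10^7 ft³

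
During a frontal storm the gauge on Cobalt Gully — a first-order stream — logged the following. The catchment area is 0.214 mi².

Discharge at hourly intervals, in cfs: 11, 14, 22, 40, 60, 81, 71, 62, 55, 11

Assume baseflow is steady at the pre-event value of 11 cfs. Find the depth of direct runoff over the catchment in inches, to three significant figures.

d ≈ 2.30 in

Direct runoff: 0.0, 3.0, 11.0, 29.0, 49.0, 70.0, 60.0, 51.0, 44.0, 0.0 cfs; ΣQ_DR = 317.0 cfs.
V = ΣQ_DR · Δt = 317.0 × 3600 s = 1.141 × 10^6 ft³.
Over A = 0.214 mi², depth = V / A = 2.30 in.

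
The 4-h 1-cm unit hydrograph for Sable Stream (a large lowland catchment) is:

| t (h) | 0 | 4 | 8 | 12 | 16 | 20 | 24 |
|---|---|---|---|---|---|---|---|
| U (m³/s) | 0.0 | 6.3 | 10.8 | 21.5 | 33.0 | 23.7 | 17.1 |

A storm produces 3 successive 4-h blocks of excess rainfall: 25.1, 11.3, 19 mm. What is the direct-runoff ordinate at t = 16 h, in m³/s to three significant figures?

Q ≈ 128 m³/s

By discrete convolution, Q_j = Σ (P_i / 10 mm) · U_{j−i}.
At t = 16 h (j=4): Q = (25.1/10)·33.0 + (11.3/10)·21.5 + (19/10)·10.8 = 128 m³/s.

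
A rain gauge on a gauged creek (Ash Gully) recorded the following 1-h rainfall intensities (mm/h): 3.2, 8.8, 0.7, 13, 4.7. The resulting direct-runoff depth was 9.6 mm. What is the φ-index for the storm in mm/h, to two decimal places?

φ ≈ 6.10 mm/h

Only the 2 blocks with intensity above φ contribute runoff: 8.8, 13 mm/h.
Σ(I−φ)·Δt = d  ⇒  (8.8+13 − 2φ)·1 = 9.6
φ = (21.80 − 9.6/1) / 2 = 6.10 mm/h.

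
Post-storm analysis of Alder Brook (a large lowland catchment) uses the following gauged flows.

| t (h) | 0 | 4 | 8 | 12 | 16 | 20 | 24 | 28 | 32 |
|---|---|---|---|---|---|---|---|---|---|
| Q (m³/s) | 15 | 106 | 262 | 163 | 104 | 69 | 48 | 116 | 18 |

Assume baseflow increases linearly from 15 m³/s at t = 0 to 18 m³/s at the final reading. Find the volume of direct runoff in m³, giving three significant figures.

V ≈ 1.08 × 10^7 m³

Direct-runoff ordinates (Q − Q_b): 0.00, 90.62, 246.25, 146.88, 87.50, 52.12, 30.75, 98.38, 0.00 m³/s.
ΣQ_DR = 752.5 m³/s.
With Δt = 4 h = 14400 s, V = ΣQ_DR · Δt = 752.5 × 14400 = 1.08 × 10^7 m³.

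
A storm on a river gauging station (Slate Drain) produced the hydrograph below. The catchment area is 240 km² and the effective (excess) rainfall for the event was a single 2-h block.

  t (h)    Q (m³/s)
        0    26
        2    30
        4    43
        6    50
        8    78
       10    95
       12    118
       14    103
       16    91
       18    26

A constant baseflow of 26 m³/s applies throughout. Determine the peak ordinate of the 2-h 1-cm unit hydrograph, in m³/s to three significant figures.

U_p ≈ 76.7 m³/s

Direct runoff: 0.0, 4.0, 17.0, 24.0, 52.0, 69.0, 92.0, 77.0, 65.0, 0.0 m³/s; ΣQ_DR = 400.0 m³/s, peak = 92.0 m³/s.
Runoff depth d = ΣQ_DR·Δt / A = 400.0 × 7200 / (240 km²) = 12.00 mm.
The 1-cm UH is the DRH scaled by (10 mm)/d, so U_p = 92.0 × 10/12.00 = 76.7 m³/s.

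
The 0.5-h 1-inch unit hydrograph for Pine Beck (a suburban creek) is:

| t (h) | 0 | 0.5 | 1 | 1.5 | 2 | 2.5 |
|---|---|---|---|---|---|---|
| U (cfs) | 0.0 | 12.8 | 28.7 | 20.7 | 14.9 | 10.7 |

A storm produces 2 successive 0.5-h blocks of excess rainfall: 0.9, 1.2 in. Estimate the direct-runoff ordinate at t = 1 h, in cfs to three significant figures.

By discrete convolution, Q_j = Σ (P_i / 1 in) · U_{j−i}.
At t = 1 h (j=2): Q = (0.9/1)·28.7 + (1.2/1)·12.8 = 41.2 cfs.

Q ≈ 41.2 cfs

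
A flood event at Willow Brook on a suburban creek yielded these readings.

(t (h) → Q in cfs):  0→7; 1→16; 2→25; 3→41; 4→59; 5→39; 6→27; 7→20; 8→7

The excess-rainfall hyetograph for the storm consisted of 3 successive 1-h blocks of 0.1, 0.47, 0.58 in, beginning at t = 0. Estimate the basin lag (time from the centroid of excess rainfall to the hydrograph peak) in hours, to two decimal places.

Centroid of excess rainfall: t_c = Σ P_i·t̄_i / ΣP_i = 1.9174 h (block centres at 0.5, 1.5, 2.5 h).
Hydrograph peak occurs at t = 4 h, so basin lag t_L = 4 − 1.9174 = 2.08 h.

t_L ≈ 2.08 h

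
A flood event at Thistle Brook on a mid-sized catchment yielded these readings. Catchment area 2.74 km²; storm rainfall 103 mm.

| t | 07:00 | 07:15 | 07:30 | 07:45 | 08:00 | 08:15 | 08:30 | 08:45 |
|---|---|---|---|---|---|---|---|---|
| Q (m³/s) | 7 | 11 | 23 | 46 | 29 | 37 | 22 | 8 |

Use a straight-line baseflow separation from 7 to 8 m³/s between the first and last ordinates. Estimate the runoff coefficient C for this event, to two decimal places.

C ≈ 0.39

ΣQ_DR = 123.0 m³/s; V = ΣQ_DR·Δt = 1.107 × 10^5 m³.
Runoff depth d = V / A = 40.40 mm.
C = d / P = 40.40 / 103 = 0.39.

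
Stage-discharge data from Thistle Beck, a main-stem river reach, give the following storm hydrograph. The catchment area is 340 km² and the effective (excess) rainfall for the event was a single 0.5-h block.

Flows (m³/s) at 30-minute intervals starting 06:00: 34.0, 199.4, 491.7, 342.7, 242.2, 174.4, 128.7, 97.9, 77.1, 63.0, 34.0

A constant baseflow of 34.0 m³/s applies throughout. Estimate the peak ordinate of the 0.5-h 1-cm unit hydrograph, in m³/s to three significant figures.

U_p ≈ 572 m³/s

Direct runoff: 0.0, 165.4, 457.7, 308.7, 208.2, 140.4, 94.7, 63.9, 43.1, 29.0, 0.0 m³/s; ΣQ_DR = 1511 m³/s, peak = 457.7 m³/s.
Runoff depth d = ΣQ_DR·Δt / A = 1511 × 1800 / (340 km²) = 8.000 mm.
The 1-cm UH is the DRH scaled by (10 mm)/d, so U_p = 457.7 × 10/8.000 = 572 m³/s.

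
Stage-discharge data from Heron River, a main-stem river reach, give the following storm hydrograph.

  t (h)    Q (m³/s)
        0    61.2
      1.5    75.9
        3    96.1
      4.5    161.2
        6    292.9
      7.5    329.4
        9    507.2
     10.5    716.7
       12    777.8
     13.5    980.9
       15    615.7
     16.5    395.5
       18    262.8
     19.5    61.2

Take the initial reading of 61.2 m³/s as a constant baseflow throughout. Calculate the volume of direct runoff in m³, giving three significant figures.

Direct-runoff ordinates (Q − Q_b): 0.0, 14.7, 34.9, 100.0, 231.7, 268.2, 446.0, 655.5, 716.6, 919.7, 554.5, 334.3, 201.6, 0.0 m³/s.
ΣQ_DR = 4478 m³/s.
With Δt = 1.5 h = 5400 s, V = ΣQ_DR · Δt = 4478 × 5400 = 2.42 × 10^7 m³.

V ≈ 2.42 × 10^7 m³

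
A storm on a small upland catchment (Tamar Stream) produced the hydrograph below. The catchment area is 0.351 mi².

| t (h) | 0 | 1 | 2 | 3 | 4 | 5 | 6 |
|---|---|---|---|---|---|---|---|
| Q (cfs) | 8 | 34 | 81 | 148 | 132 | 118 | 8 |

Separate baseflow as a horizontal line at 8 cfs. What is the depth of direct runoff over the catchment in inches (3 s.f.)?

d ≈ 2.09 in

Direct runoff: 0.0, 26.0, 73.0, 140.0, 124.0, 110.0, 0.0 cfs; ΣQ_DR = 473.0 cfs.
V = ΣQ_DR · Δt = 473.0 × 3600 s = 1.703 × 10^6 ft³.
Over A = 0.351 mi², depth = V / A = 2.09 in.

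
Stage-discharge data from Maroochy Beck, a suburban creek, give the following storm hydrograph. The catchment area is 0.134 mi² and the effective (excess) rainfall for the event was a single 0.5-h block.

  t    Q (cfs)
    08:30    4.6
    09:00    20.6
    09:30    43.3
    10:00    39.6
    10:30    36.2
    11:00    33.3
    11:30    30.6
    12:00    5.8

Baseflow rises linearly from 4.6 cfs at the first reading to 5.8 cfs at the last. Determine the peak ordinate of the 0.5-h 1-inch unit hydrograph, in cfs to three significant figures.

U_p ≈ 38.5 cfs

Direct runoff: 0.00, 15.83, 38.36, 34.49, 30.91, 27.84, 24.97, 0.00 cfs; ΣQ_DR = 172.4 cfs, peak = 38.36 cfs.
Runoff depth d = ΣQ_DR·Δt / A = 172.4 × 1800 / (0.134 mi²) = 0.9968 in.
The 1-inch UH is the DRH scaled by (1 in)/d, so U_p = 38.36 × 1/0.9968 = 38.5 cfs.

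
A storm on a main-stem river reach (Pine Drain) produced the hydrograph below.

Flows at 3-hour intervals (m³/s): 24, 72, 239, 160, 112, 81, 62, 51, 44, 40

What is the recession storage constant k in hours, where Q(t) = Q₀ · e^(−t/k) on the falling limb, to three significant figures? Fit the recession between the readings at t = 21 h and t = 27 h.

On the falling limb, Q drops from 51 to 40 m³/s between t = 21 h and t = 27 h (Δt = 6 h).
k = −Δt / ln(Q₂/Q₁) = −6 / ln(40/51) = 24.7 h.

k ≈ 24.7 h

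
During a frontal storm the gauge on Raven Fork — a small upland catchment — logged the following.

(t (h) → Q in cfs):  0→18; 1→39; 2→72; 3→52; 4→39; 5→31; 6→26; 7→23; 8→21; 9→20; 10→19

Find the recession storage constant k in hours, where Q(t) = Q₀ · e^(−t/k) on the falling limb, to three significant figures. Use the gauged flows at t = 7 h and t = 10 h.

k ≈ 15.7 h

On the falling limb, Q drops from 23 to 19 cfs between t = 7 h and t = 10 h (Δt = 3 h).
k = −Δt / ln(Q₂/Q₁) = −3 / ln(19/23) = 15.7 h.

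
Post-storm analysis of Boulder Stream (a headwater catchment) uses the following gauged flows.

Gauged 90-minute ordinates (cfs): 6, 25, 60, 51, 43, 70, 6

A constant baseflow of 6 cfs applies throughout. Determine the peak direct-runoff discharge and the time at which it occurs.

Subtracting baseflow gives direct-runoff ordinates: 0.0, 19.0, 54.0, 45.0, 37.0, 64.0, 0.0 cfs.
The maximum is 64.0 cfs, occurring at the reading for t = 7.5 h.

Q_p = 64.0 cfs at t = 7.5 h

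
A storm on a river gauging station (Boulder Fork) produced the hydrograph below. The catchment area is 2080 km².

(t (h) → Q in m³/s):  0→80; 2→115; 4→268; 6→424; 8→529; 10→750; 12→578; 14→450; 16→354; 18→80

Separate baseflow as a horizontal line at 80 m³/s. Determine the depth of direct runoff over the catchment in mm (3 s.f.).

Direct runoff: 0.0, 35.0, 188.0, 344.0, 449.0, 670.0, 498.0, 370.0, 274.0, 0.0 m³/s; ΣQ_DR = 2828 m³/s.
V = ΣQ_DR · Δt = 2828 × 7200 s = 2.036 × 10^7 m³.
Over A = 2080 km², depth = V / A = 9.79 mm.

d ≈ 9.79 mm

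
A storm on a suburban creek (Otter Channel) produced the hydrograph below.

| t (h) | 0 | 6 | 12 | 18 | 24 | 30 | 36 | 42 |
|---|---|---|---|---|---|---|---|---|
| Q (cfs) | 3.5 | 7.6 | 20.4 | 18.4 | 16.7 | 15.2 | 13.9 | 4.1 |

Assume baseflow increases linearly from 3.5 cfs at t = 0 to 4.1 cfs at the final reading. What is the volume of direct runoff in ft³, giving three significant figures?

Direct-runoff ordinates (Q − Q_b): 0.00, 4.01, 16.73, 14.64, 12.86, 11.27, 9.89, 0.00 cfs.
ΣQ_DR = 69.40 cfs.
With Δt = 6 h = 21600 s, V = ΣQ_DR · Δt = 69.40 × 21600 = 1.50 × 10^6 ft³.

V ≈ 1.50 × 10^6 ft³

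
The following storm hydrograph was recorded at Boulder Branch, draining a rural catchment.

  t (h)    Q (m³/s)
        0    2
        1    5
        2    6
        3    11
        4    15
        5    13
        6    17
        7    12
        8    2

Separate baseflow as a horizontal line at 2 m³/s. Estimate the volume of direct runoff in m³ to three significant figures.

V ≈ 2.34 × 10^5 m³

Direct-runoff ordinates (Q − Q_b): 0.0, 3.0, 4.0, 9.0, 13.0, 11.0, 15.0, 10.0, 0.0 m³/s.
ΣQ_DR = 65.00 m³/s.
With Δt = 1 h = 3600 s, V = ΣQ_DR · Δt = 65.00 × 3600 = 2.34 × 10^5 m³.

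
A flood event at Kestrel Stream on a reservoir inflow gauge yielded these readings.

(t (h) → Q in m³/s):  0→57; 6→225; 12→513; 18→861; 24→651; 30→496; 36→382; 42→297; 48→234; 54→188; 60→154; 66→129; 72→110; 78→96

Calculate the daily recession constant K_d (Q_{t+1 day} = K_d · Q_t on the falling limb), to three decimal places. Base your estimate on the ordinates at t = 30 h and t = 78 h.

Between t = 30 h and t = 78 h the flow falls from 496 to 96 m³/s over 8×6 h = 48 h.
Per-interval ratio K = (96/496)^(1/8) = 0.8144; K_d = K^(24/6) = 0.440.

K_d ≈ 0.440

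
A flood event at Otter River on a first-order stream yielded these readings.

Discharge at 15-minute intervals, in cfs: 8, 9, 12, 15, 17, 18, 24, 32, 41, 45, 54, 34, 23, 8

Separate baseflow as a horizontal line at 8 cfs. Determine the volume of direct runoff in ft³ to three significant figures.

Direct-runoff ordinates (Q − Q_b): 0.0, 1.0, 4.0, 7.0, 9.0, 10.0, 16.0, 24.0, 33.0, 37.0, 46.0, 26.0, 15.0, 0.0 cfs.
ΣQ_DR = 228.0 cfs.
With Δt = 0.25 h = 900 s, V = ΣQ_DR · Δt = 228.0 × 900 = 2.05 × 10^5 ft³.

V ≈ 2.05 × 10^5 ft³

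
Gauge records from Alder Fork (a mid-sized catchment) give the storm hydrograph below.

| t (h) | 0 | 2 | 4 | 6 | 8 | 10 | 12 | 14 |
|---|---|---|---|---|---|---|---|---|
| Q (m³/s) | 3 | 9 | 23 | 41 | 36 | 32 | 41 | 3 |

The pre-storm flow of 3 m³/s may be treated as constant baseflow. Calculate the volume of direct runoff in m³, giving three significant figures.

Direct-runoff ordinates (Q − Q_b): 0.0, 6.0, 20.0, 38.0, 33.0, 29.0, 38.0, 0.0 m³/s.
ΣQ_DR = 164.0 m³/s.
With Δt = 2 h = 7200 s, V = ΣQ_DR · Δt = 164.0 × 7200 = 1.18 × 10^6 m³.

V ≈ 1.18 × 10^6 m³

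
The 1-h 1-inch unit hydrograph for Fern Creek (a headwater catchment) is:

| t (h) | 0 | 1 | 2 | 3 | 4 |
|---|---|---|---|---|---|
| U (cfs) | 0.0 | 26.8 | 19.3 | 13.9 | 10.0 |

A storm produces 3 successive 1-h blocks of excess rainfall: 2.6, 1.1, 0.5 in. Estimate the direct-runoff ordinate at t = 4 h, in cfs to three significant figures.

By discrete convolution, Q_j = Σ (P_i / 1 in) · U_{j−i}.
At t = 4 h (j=4): Q = (2.6/1)·10.0 + (1.1/1)·13.9 + (0.5/1)·19.3 = 50.9 cfs.

Q ≈ 50.9 cfs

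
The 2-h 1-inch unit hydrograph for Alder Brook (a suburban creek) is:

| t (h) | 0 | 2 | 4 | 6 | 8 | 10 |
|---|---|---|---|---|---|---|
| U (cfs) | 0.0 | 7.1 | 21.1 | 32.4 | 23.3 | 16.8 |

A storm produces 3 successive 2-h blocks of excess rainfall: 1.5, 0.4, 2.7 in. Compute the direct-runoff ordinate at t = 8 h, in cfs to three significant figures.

By discrete convolution, Q_j = Σ (P_i / 1 in) · U_{j−i}.
At t = 8 h (j=4): Q = (1.5/1)·23.3 + (0.4/1)·32.4 + (2.7/1)·21.1 = 105 cfs.

Q ≈ 105 cfs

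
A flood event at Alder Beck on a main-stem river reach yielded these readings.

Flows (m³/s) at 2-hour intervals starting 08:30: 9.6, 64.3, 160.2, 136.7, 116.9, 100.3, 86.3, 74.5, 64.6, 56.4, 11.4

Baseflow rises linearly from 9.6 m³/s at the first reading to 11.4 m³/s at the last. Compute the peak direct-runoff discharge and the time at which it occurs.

Subtracting baseflow gives direct-runoff ordinates: 0.00, 54.52, 150.24, 126.56, 106.58, 89.80, 75.62, 63.64, 53.56, 45.18, 0.00 m³/s.
The maximum is 150.24 m³/s, occurring at the reading for t = 12:30.

Q_p = 150.24 m³/s at t = 12:30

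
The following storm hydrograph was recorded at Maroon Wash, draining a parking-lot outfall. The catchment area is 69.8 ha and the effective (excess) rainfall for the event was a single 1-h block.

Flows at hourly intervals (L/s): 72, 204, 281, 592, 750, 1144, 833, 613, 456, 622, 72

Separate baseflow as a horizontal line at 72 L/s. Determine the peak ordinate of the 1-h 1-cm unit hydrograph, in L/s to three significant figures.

Direct runoff: 0.0, 132.0, 209.0, 520.0, 678.0, 1072.0, 761.0, 541.0, 384.0, 550.0, 0.0 L/s; ΣQ_DR = 4847 L/s, peak = 1072.0 L/s.
Runoff depth d = ΣQ_DR·Δt / A = 4847 × 3600 / (69.8 ha) = 25.00 mm.
The 1-cm UH is the DRH scaled by (10 mm)/d, so U_p = 1072.0 × 10/25.00 = 429 L/s.

U_p ≈ 429 L/s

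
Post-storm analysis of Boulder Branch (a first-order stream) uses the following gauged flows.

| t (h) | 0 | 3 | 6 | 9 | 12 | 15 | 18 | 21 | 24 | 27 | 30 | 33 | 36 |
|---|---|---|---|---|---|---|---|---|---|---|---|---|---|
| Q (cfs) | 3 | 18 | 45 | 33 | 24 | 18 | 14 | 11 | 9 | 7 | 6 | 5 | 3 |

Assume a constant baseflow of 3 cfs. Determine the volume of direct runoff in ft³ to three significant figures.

Direct-runoff ordinates (Q − Q_b): 0.0, 15.0, 42.0, 30.0, 21.0, 15.0, 11.0, 8.0, 6.0, 4.0, 3.0, 2.0, 0.0 cfs.
ΣQ_DR = 157.0 cfs.
With Δt = 3 h = 10800 s, V = ΣQ_DR · Δt = 157.0 × 10800 = 1.70 × 10^6 ft³.

V ≈ 1.70 × 10^6 ft³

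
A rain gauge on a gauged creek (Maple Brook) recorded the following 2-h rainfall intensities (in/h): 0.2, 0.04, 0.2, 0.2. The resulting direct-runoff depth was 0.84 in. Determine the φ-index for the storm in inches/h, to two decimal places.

Only the 3 blocks with intensity above φ contribute runoff: 0.2, 0.2, 0.2 in/h.
Σ(I−φ)·Δt = d  ⇒  (0.2+0.2+0.2 − 3φ)·2 = 0.84
φ = (0.6000 − 0.84/2) / 3 = 0.06 in/h.

φ ≈ 0.06 in/h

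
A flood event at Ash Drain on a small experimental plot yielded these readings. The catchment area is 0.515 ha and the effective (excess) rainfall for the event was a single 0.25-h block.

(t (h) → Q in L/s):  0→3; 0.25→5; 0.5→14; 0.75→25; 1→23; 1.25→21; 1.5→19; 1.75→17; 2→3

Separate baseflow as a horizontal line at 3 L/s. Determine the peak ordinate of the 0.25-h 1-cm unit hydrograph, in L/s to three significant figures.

U_p ≈ 12.2 L/s

Direct runoff: 0.0, 2.0, 11.0, 22.0, 20.0, 18.0, 16.0, 14.0, 0.0 L/s; ΣQ_DR = 103.0 L/s, peak = 22.0 L/s.
Runoff depth d = ΣQ_DR·Δt / A = 103.0 × 900 / (0.515 ha) = 18.00 mm.
The 1-cm UH is the DRH scaled by (10 mm)/d, so U_p = 22.0 × 10/18.00 = 12.2 L/s.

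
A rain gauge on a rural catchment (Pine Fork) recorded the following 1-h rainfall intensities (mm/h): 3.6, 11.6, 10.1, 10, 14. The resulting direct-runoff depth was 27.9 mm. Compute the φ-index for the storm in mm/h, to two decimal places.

Only the 4 blocks with intensity above φ contribute runoff: 11.6, 10.1, 10, 14 mm/h.
Σ(I−φ)·Δt = d  ⇒  (11.6+10.1+10+14 − 4φ)·1 = 27.9
φ = (45.70 − 27.9/1) / 4 = 4.45 mm/h.

φ ≈ 4.45 mm/h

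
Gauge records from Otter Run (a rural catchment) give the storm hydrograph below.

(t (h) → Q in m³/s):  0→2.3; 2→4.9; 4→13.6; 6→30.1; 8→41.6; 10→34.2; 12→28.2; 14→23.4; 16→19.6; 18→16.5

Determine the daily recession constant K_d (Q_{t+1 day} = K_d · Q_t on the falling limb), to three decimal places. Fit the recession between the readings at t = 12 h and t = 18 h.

Between t = 12 h and t = 18 h the flow falls from 28.2 to 16.5 m³/s over 3×2 h = 6 h.
Per-interval ratio K = (16.5/28.2)^(1/3) = 0.8364; K_d = K^(24/2) = 0.117.

K_d ≈ 0.117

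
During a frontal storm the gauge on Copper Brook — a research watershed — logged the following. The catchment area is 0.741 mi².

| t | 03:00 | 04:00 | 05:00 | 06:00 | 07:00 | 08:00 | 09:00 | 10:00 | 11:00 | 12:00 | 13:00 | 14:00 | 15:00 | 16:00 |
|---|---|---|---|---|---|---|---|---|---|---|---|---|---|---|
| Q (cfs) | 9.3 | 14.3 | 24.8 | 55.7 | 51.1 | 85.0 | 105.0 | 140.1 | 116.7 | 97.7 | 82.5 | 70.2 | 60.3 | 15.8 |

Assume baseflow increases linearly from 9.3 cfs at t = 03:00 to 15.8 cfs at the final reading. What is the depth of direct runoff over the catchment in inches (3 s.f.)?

Direct runoff: 0.00, 4.50, 14.50, 44.90, 39.80, 73.20, 92.70, 127.30, 103.40, 83.90, 68.20, 55.40, 45.00, 0.00 cfs; ΣQ_DR = 752.8 cfs.
V = ΣQ_DR · Δt = 752.8 × 3600 s = 2.710 × 10^6 ft³.
Over A = 0.741 mi², depth = V / A = 1.57 in.

d ≈ 1.57 in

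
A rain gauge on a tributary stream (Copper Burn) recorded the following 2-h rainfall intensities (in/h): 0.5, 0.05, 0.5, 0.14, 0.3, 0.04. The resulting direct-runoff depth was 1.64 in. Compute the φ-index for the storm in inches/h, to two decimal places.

φ ≈ 0.16 in/h

Only the 3 blocks with intensity above φ contribute runoff: 0.5, 0.5, 0.3 in/h.
Σ(I−φ)·Δt = d  ⇒  (0.5+0.5+0.3 − 3φ)·2 = 1.64
φ = (1.300 − 1.64/2) / 3 = 0.16 in/h.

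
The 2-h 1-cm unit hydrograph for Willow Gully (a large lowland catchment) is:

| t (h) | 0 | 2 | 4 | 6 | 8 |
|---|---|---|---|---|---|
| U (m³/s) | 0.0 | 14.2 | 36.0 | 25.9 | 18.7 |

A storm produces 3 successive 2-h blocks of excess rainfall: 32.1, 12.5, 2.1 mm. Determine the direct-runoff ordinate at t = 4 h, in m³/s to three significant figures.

Q ≈ 133 m³/s

By discrete convolution, Q_j = Σ (P_i / 10 mm) · U_{j−i}.
At t = 4 h (j=2): Q = (32.1/10)·36.0 + (12.5/10)·14.2 + (2.1/10)·0.0 = 133 m³/s.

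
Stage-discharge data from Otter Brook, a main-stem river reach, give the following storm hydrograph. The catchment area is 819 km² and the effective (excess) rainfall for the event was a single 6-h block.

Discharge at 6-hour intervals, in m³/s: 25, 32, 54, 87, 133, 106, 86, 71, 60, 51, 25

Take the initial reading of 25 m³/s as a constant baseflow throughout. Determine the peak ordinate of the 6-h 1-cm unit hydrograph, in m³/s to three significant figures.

Direct runoff: 0.0, 7.0, 29.0, 62.0, 108.0, 81.0, 61.0, 46.0, 35.0, 26.0, 0.0 m³/s; ΣQ_DR = 455.0 m³/s, peak = 108.0 m³/s.
Runoff depth d = ΣQ_DR·Δt / A = 455.0 × 21600 / (819 km²) = 12.00 mm.
The 1-cm UH is the DRH scaled by (10 mm)/d, so U_p = 108.0 × 10/12.00 = 90.0 m³/s.

U_p ≈ 90.0 m³/s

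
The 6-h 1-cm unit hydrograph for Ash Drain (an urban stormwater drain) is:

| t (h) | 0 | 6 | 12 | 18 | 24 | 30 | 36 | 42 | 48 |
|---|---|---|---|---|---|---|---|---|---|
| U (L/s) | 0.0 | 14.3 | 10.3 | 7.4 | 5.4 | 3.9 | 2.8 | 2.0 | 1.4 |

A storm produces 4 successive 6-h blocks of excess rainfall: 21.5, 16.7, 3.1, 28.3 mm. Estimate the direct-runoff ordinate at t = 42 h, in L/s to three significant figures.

Q ≈ 25.5 L/s

By discrete convolution, Q_j = Σ (P_i / 10 mm) · U_{j−i}.
At t = 42 h (j=7): Q = (21.5/10)·2.0 + (16.7/10)·2.8 + (3.1/10)·3.9 + (28.3/10)·5.4 = 25.5 L/s.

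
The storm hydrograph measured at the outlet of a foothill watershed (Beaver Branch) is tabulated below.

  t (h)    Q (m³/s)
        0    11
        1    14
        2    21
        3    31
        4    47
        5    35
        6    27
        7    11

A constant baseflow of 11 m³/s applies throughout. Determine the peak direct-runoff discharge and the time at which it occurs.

Subtracting baseflow gives direct-runoff ordinates: 0.0, 3.0, 10.0, 20.0, 36.0, 24.0, 16.0, 0.0 m³/s.
The maximum is 36.0 m³/s, occurring at the reading for t = 4 h.

Q_p = 36.0 m³/s at t = 4 h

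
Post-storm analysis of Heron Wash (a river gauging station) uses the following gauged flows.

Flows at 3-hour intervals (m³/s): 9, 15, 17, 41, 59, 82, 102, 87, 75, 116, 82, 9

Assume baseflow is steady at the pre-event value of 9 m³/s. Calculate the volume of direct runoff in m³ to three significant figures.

V ≈ 6.33 × 10^6 m³

Direct-runoff ordinates (Q − Q_b): 0.0, 6.0, 8.0, 32.0, 50.0, 73.0, 93.0, 78.0, 66.0, 107.0, 73.0, 0.0 m³/s.
ΣQ_DR = 586.0 m³/s.
With Δt = 3 h = 10800 s, V = ΣQ_DR · Δt = 586.0 × 10800 = 6.33 × 10^6 m³.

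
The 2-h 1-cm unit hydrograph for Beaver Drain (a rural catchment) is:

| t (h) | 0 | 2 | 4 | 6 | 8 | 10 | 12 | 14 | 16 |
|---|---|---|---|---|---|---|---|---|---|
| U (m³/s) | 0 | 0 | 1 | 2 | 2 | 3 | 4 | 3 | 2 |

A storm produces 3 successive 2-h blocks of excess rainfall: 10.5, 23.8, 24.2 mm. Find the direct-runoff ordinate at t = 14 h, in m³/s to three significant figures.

Q ≈ 19.9 m³/s

By discrete convolution, Q_j = Σ (P_i / 10 mm) · U_{j−i}.
At t = 14 h (j=7): Q = (10.5/10)·3 + (23.8/10)·4 + (24.2/10)·3 = 19.9 m³/s.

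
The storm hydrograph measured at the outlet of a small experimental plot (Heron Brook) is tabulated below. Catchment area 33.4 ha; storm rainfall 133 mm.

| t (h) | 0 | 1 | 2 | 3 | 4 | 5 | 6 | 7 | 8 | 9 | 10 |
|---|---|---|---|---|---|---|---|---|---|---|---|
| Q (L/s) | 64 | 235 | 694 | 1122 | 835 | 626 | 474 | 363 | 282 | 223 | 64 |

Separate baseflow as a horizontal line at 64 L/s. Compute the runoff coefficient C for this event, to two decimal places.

C ≈ 0.35

ΣQ_DR = 4278 L/s; V = ΣQ_DR·Δt = 1.540 × 10^7 L.
Runoff depth d = V / A = 46.11 mm.
C = d / P = 46.11 / 133 = 0.35.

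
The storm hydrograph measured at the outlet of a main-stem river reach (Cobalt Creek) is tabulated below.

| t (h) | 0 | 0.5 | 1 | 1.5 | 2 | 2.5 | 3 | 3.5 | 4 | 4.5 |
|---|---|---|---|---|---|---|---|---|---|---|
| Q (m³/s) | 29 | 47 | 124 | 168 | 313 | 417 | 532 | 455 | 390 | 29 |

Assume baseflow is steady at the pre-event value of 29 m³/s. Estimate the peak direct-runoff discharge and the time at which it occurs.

Subtracting baseflow gives direct-runoff ordinates: 0.0, 18.0, 95.0, 139.0, 284.0, 388.0, 503.0, 426.0, 361.0, 0.0 m³/s.
The maximum is 503.0 m³/s, occurring at the reading for t = 3 h.

Q_p = 503.0 m³/s at t = 3 h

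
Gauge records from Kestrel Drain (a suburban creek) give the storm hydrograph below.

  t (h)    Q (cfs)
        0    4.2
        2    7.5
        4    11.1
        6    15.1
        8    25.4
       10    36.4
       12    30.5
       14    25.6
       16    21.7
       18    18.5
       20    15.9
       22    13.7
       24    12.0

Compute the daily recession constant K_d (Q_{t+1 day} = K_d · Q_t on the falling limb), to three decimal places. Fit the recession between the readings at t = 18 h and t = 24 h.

Between t = 18 h and t = 24 h the flow falls from 18.5 to 12.0 cfs over 3×2 h = 6 h.
Per-interval ratio K = (12.0/18.5)^(1/3) = 0.8656; K_d = K^(24/2) = 0.177.

K_d ≈ 0.177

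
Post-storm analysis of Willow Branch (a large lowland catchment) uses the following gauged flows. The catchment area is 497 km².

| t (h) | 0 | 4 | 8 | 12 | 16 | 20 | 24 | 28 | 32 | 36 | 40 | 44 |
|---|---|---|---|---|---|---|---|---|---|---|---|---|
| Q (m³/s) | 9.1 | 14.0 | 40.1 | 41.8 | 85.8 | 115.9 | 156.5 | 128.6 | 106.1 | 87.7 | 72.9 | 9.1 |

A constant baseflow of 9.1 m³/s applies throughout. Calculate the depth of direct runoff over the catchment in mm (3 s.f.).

d ≈ 22.0 mm

Direct runoff: 0.0, 4.9, 31.0, 32.7, 76.7, 106.8, 147.4, 119.5, 97.0, 78.6, 63.8, 0.0 m³/s; ΣQ_DR = 758.4 m³/s.
V = ΣQ_DR · Δt = 758.4 × 14400 s = 1.092 × 10^7 m³.
Over A = 497 km², depth = V / A = 22.0 mm.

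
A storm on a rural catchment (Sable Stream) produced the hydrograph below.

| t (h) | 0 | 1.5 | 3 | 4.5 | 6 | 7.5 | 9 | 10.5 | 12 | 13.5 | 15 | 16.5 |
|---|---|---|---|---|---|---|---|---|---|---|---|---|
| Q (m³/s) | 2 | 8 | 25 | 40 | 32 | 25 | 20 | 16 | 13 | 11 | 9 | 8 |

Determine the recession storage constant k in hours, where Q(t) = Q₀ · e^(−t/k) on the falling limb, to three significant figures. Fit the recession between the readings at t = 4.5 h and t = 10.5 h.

k ≈ 6.55 h

On the falling limb, Q drops from 40 to 16 m³/s between t = 4.5 h and t = 10.5 h (Δt = 6 h).
k = −Δt / ln(Q₂/Q₁) = −6 / ln(16/40) = 6.55 h.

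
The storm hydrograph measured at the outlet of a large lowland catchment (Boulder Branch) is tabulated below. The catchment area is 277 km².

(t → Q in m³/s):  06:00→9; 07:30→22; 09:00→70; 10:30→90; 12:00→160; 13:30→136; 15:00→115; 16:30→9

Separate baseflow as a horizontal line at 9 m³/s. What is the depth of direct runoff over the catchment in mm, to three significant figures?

Direct runoff: 0.0, 13.0, 61.0, 81.0, 151.0, 127.0, 106.0, 0.0 m³/s; ΣQ_DR = 539.0 m³/s.
V = ΣQ_DR · Δt = 539.0 × 5400 s = 2.911 × 10^6 m³.
Over A = 277 km², depth = V / A = 10.5 mm.

d ≈ 10.5 mm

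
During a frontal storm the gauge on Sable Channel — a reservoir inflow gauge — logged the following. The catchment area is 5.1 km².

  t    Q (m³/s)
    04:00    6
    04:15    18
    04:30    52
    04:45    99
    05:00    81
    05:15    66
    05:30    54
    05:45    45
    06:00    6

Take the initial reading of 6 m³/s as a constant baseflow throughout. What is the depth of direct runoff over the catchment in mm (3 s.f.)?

d ≈ 65.8 mm

Direct runoff: 0.0, 12.0, 46.0, 93.0, 75.0, 60.0, 48.0, 39.0, 0.0 m³/s; ΣQ_DR = 373.0 m³/s.
V = ΣQ_DR · Δt = 373.0 × 900 s = 3.357 × 10^5 m³.
Over A = 5.1 km², depth = V / A = 65.8 mm.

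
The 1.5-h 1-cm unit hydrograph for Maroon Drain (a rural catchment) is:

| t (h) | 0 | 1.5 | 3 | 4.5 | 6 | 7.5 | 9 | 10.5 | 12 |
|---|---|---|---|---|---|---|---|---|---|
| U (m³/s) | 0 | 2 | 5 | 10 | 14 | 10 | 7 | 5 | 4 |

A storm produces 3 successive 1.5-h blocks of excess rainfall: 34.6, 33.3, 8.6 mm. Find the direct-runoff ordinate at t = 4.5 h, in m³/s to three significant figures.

Q ≈ 53.0 m³/s

By discrete convolution, Q_j = Σ (P_i / 10 mm) · U_{j−i}.
At t = 4.5 h (j=3): Q = (34.6/10)·10 + (33.3/10)·5 + (8.6/10)·2 = 53.0 m³/s.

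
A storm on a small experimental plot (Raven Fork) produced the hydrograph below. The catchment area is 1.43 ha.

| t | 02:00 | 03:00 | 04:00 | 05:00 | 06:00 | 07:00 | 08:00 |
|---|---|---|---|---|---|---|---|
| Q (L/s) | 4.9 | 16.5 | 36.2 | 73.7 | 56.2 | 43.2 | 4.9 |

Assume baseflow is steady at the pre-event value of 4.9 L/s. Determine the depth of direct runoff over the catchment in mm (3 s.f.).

d ≈ 50.7 mm

Direct runoff: 0.0, 11.6, 31.3, 68.8, 51.3, 38.3, 0.0 L/s; ΣQ_DR = 201.3 L/s.
V = ΣQ_DR · Δt = 201.3 × 3600 s = 7.247 × 10^5 L.
Over A = 1.43 ha, depth = V / A = 50.7 mm.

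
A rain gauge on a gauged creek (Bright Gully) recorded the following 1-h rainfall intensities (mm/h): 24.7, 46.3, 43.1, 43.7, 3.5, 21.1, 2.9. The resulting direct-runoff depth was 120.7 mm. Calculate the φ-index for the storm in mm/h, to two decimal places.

Only the 5 blocks with intensity above φ contribute runoff: 24.7, 46.3, 43.1, 43.7, 21.1 mm/h.
Σ(I−φ)·Δt = d  ⇒  (24.7+46.3+43.1+43.7+21.1 − 5φ)·1 = 120.7
φ = (178.9 − 120.7/1) / 5 = 11.64 mm/h.

φ ≈ 11.64 mm/h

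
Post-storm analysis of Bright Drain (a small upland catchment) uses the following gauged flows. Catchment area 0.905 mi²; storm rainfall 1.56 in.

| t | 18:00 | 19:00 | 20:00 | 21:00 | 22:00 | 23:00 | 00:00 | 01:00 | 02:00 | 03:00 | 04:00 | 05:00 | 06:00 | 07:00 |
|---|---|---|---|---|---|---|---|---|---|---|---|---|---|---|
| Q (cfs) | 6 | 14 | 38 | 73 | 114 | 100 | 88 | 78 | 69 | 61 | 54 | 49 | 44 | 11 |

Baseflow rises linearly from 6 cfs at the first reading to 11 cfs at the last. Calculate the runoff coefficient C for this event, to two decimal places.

C ≈ 0.75

ΣQ_DR = 680.0 cfs; V = ΣQ_DR·Δt = 2.448 × 10^6 ft³.
Runoff depth d = V / A = 1.164 in.
C = d / P = 1.164 / 1.56 = 0.75.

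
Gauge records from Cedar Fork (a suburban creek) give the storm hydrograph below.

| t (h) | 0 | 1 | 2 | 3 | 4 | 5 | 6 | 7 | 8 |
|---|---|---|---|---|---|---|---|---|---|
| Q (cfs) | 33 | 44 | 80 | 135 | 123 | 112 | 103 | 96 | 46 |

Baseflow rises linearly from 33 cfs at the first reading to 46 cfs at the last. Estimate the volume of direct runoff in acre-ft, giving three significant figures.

V ≈ 34.4 acre-ft

Direct-runoff ordinates (Q − Q_b): 0.00, 9.38, 43.75, 97.12, 83.50, 70.88, 60.25, 51.62, 0.00 cfs.
ΣQ_DR = 416.5 cfs.
With Δt = 1 h = 3600 s, V = ΣQ_DR · Δt = 416.5 × 3600 = 1.50 × 10^6 ft³ = 34.4 acre-ft.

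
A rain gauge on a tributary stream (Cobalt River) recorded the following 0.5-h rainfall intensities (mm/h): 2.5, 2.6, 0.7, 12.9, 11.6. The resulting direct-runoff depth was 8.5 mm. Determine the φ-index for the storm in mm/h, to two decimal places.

Only the 2 blocks with intensity above φ contribute runoff: 12.9, 11.6 mm/h.
Σ(I−φ)·Δt = d  ⇒  (12.9+11.6 − 2φ)·0.5 = 8.5
φ = (24.50 − 8.5/0.5) / 2 = 3.75 mm/h.

φ ≈ 3.75 mm/h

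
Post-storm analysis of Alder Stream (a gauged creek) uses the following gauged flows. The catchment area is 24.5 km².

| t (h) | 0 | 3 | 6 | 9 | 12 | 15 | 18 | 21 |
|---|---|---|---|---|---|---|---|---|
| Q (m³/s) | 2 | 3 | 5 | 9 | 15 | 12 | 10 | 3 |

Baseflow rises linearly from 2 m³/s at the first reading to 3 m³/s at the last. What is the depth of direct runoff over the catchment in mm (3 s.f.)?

Direct runoff: 0.00, 0.86, 2.71, 6.57, 12.43, 9.29, 7.14, 0.00 m³/s; ΣQ_DR = 39.00 m³/s.
V = ΣQ_DR · Δt = 39.00 × 10800 s = 4.212 × 10^5 m³.
Over A = 24.5 km², depth = V / A = 17.2 mm.

d ≈ 17.2 mm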